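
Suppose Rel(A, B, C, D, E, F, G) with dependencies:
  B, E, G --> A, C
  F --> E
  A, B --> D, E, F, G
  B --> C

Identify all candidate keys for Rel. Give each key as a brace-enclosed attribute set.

{A, B}, {B, E, G}, {B, F, G}

No FD produces {B}, so it must be in every candidate key.
{A, B} is a candidate key since {A, B}⁺ = {A, B, C, D, E, F, G} covers every attribute.
{B, E, G} is a candidate key since {B, E, G}⁺ = {A, B, C, D, E, F, G} covers every attribute.
{B, F, G} is a candidate key since {B, F, G}⁺ = {A, B, C, D, E, F, G} covers every attribute.
These are minimal and exhaustive — every other superkey contains one of them.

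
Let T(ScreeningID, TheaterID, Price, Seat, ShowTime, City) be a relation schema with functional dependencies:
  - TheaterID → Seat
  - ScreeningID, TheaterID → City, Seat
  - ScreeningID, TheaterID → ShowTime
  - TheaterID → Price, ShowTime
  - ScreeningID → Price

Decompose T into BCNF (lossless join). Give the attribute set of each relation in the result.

Candidate key of the original relation: {ScreeningID, TheaterID}.
In {City, Price, ScreeningID, Seat, ShowTime, TheaterID}, {TheaterID} is not a superkey ({TheaterID}⁺ restricted to this set is {Price, Seat, ShowTime, TheaterID}), so split on TheaterID → Price, Seat, ShowTime into {Price, Seat, ShowTime, TheaterID} and {City, ScreeningID, TheaterID}.
{Price, Seat, ShowTime, TheaterID} is in BCNF.
{City, ScreeningID, TheaterID} is in BCNF.

{City, ScreeningID, TheaterID}; {Price, Seat, ShowTime, TheaterID}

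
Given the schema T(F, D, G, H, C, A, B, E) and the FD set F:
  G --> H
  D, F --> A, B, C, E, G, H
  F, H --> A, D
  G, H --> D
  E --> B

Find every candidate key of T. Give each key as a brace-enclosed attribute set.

{D, F}, {F, G}, {F, H}

Attributes never on any right-hand side: {F} — every candidate key must contain it.
{D, F}⁺ = {A, B, C, D, E, F, G, H} — all of the relation — so {D, F} is a candidate key.
{F, G}⁺ = {A, B, C, D, E, F, G, H} — all of the relation — so {F, G} is a candidate key.
{F, H}⁺ = {A, B, C, D, E, F, G, H} — all of the relation — so {F, H} is a candidate key.
No proper subset of any of these is a key, and no other minimal superkey exists.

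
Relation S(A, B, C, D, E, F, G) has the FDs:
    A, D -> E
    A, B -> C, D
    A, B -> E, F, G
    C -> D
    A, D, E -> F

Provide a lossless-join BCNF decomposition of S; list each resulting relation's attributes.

Candidate key of the original relation: {A, B}.
Within {A, B, C, D, E, F, G}: {A, D}⁺ ∩ {A, B, C, D, E, F, G} = {A, D, E, F}, not the whole set, so A, D -> E, F violates BCNF; decompose into {A, D, E, F} and {A, B, C, D, G}.
{A, D, E, F} has no BCNF violation.
Within {A, B, C, D, G}: {C}⁺ ∩ {A, B, C, D, G} = {C, D}, not the whole set, so C -> D violates BCNF; decompose into {C, D} and {A, B, C, G}.
{C, D} has no BCNF violation.
{A, B, C, G} has no BCNF violation.

{A, B, C, G}; {A, D, E, F}; {C, D}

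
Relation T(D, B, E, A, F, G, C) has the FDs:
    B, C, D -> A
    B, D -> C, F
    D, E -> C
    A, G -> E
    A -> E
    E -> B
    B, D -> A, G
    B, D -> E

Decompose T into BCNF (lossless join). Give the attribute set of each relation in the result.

Candidate keys of the original relation: {A, D}, {B, D}, {D, E}.
{A, B, C, D, E, F, G}: {A, G} determines {A, B, E, G} here but is not a superkey — split on A, G -> B, E, giving {A, B, E, G} and {A, C, D, F, G}.
{A, B, E, G}: {A} determines {A, B, E} here but is not a superkey — split on A -> B, E, giving {A, B, E} and {A, G}.
{A, B, E}: {E} determines {B, E} here but is not a superkey — split on E -> B, giving {B, E} and {A, E}.
{B, E} is in BCNF.
{A, E} is in BCNF.
{A, G} is in BCNF.
{A, C, D, F, G} is in BCNF.

{A, C, D, F, G}; {A, E}; {B, E}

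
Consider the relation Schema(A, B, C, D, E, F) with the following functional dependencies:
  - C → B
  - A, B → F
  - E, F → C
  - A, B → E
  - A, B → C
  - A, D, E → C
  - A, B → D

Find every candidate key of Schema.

{A, B}, {A, C}, {A, D, E}, {A, E, F}

Attributes never on any right-hand side: {A} — every candidate key must contain it.
Closure of {A, B} is {A, B, C, D, E, F}, the whole schema; {A, B} is a candidate key.
Closure of {A, C} is {A, B, C, D, E, F}, the whole schema; {A, C} is a candidate key.
Closure of {A, D, E} is {A, B, C, D, E, F}, the whole schema; {A, D, E} is a candidate key.
Closure of {A, E, F} is {A, B, C, D, E, F}, the whole schema; {A, E, F} is a candidate key.
No proper subset of any of these is a key, and no other minimal superkey exists.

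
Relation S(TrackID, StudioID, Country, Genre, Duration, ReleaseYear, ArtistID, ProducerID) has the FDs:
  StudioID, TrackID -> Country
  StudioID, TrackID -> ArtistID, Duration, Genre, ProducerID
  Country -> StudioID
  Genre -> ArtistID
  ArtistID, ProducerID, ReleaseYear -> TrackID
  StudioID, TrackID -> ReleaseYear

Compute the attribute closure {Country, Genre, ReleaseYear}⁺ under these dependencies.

{ArtistID, Country, Genre, ReleaseYear, StudioID}

Start with {Country, Genre, ReleaseYear}.
Country -> StudioID applies; add {StudioID} → now {Country, Genre, ReleaseYear, StudioID}.
Genre -> ArtistID applies; add {ArtistID} → now {ArtistID, Country, Genre, ReleaseYear, StudioID}.
No further FD applies.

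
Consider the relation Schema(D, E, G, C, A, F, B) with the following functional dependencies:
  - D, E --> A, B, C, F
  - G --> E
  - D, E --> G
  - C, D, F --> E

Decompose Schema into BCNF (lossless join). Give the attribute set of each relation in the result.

Candidate keys of the original relation: {C, D, F}, {D, E}, {D, G}.
In {A, B, C, D, E, F, G}, {G} is not a superkey ({G}⁺ restricted to this set is {E, G}), so split on G --> E into {E, G} and {A, B, C, D, F, G}.
{E, G} has no BCNF violation.
{A, B, C, D, F, G} has no BCNF violation.

{A, B, C, D, F, G}; {E, G}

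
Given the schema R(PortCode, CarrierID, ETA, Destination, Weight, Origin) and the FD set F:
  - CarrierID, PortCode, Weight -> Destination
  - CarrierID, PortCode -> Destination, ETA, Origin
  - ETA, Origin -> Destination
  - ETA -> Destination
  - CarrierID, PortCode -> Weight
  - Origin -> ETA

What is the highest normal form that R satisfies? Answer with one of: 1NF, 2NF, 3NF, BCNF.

2NF

Candidate key: {CarrierID, PortCode}. Prime attributes: {CarrierID, PortCode}.
ETA, Origin -> Destination breaks BCNF: {ETA, Origin}⁺ = {Destination, ETA, Origin}, so {ETA, Origin} is not a superkey.
ETA, Origin -> Destination has non-prime {Destination} on the right and a non-superkey on the left, so 3NF fails.
Checking every proper subset of each key, none determines a non-prime attribute — 2NF is satisfied.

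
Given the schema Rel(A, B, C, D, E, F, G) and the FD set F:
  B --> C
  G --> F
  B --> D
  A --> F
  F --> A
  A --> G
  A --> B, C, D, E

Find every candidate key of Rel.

{A}, {F}, {G}

{A}⁺ = {A, B, C, D, E, F, G} — all of the relation — so {A} is a candidate key.
{F}⁺ = {A, B, C, D, E, F, G} — all of the relation — so {F} is a candidate key.
{G}⁺ = {A, B, C, D, E, F, G} — all of the relation — so {G} is a candidate key.
Any other superkey properly contains one of these, so there are no further candidate keys.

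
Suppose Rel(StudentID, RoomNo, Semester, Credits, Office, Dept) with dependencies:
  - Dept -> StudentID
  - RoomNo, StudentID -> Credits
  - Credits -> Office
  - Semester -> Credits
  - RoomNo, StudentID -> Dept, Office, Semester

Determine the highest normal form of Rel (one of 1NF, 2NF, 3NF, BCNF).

2NF

Candidate keys: {Dept, RoomNo}, {RoomNo, StudentID}. Prime attributes: {Dept, RoomNo, StudentID}.
Dept -> StudentID: {Dept}⁺ = {Dept, StudentID}, which is not all of the attributes, so the left side is not a superkey — BCNF is violated.
Because {Office} is non-prime and the left side of Credits -> Office is not a superkey, the relation is not in 3NF.
No non-prime attribute depends on a proper subset of any candidate key, so 2NF holds.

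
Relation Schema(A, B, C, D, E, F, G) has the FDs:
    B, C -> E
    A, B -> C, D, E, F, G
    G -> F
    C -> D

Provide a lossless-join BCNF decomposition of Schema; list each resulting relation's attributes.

{A, B, C, G}; {B, C, E}; {C, D}; {F, G}

Candidate key of the original relation: {A, B}.
In {A, B, C, D, E, F, G}, {B, C} is not a superkey ({B, C}⁺ restricted to this set is {B, C, D, E}), so split on B, C -> D, E into {B, C, D, E} and {A, B, C, F, G}.
In {B, C, D, E}, {C} is not a superkey ({C}⁺ restricted to this set is {C, D}), so split on C -> D into {C, D} and {B, C, E}.
{C, D} has no BCNF violation.
{B, C, E} has no BCNF violation.
In {A, B, C, F, G}, {G} is not a superkey ({G}⁺ restricted to this set is {F, G}), so split on G -> F into {F, G} and {A, B, C, G}.
{F, G} has no BCNF violation.
{A, B, C, G} has no BCNF violation.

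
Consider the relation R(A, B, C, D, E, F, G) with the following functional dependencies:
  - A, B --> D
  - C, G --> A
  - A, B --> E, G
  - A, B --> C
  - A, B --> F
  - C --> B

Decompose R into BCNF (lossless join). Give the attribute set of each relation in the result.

Candidate keys of the original relation: {A, B}, {A, C}, {C, G}.
Within {A, B, C, D, E, F, G}: {C}⁺ ∩ {A, B, C, D, E, F, G} = {B, C}, not the whole set, so C --> B violates BCNF; decompose into {B, C} and {A, C, D, E, F, G}.
{B, C} has no BCNF violation.
{A, C, D, E, F, G} has no BCNF violation.

{A, C, D, E, F, G}; {B, C}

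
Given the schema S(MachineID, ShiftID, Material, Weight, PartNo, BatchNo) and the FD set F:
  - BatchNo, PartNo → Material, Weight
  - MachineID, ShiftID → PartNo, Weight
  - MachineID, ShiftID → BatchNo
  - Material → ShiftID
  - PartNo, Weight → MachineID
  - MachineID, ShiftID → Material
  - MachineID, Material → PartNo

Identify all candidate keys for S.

{BatchNo, PartNo}⁺ = {BatchNo, MachineID, Material, PartNo, ShiftID, Weight} — all of the relation — so {BatchNo, PartNo} is a candidate key.
{MachineID, Material}⁺ = {BatchNo, MachineID, Material, PartNo, ShiftID, Weight} — all of the relation — so {MachineID, Material} is a candidate key.
{MachineID, ShiftID}⁺ = {BatchNo, MachineID, Material, PartNo, ShiftID, Weight} — all of the relation — so {MachineID, ShiftID} is a candidate key.
{Material, PartNo, Weight}⁺ = {BatchNo, MachineID, Material, PartNo, ShiftID, Weight} — all of the relation — so {Material, PartNo, Weight} is a candidate key.
{PartNo, ShiftID, Weight}⁺ = {BatchNo, MachineID, Material, PartNo, ShiftID, Weight} — all of the relation — so {PartNo, ShiftID, Weight} is a candidate key.
No proper subset of any of these is a key, and no other minimal superkey exists.

{BatchNo, PartNo}, {MachineID, Material}, {MachineID, ShiftID}, {Material, PartNo, Weight}, {PartNo, ShiftID, Weight}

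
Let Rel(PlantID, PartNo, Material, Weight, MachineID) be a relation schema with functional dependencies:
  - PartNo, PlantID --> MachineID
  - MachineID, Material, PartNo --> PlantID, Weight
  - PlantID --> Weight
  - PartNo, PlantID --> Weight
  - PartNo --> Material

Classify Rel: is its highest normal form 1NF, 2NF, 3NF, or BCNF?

Candidate keys: {MachineID, PartNo}, {PartNo, PlantID}. Prime attributes: {MachineID, PartNo, PlantID}.
PlantID --> Weight breaks BCNF: {PlantID}⁺ = {PlantID, Weight}, so {PlantID} is not a superkey.
PlantID --> Weight has non-prime {Weight} on the right and a non-superkey on the left, so 3NF fails.
The proper key subset {PartNo} of {MachineID, PartNo} determines non-prime {Material}, so the relation is not even in 2NF.

1NF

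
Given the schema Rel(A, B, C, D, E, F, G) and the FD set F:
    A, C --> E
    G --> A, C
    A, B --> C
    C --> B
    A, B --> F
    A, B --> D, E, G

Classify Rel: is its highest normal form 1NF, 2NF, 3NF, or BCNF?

Candidate keys: {A, B}, {A, C}, {G}. Prime attributes: {A, B, C, G}.
C --> B breaks BCNF: {C}⁺ = {B, C}, so {C} is not a superkey.
But every attribute on its right side ({B}) is prime, and the same holds for every other non-superkey FD, so 3NF still holds.

3NF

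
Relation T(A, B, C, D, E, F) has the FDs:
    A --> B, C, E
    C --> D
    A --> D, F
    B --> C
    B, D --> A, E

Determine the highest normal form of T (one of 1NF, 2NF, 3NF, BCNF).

2NF

Candidate keys: {A}, {B}. Prime attributes: {A, B}.
C --> D breaks BCNF: {C}⁺ = {C, D}, so {C} is not a superkey.
Because {D} is non-prime and the left side of C --> D is not a superkey, the relation is not in 3NF.
With only single-attribute keys there can be no partial dependency, so 2NF holds.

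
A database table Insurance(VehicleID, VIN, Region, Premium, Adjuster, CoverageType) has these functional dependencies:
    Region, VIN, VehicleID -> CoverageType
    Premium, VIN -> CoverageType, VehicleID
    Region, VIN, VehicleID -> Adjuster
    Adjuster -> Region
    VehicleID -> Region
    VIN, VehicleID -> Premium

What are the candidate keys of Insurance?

{Premium, VIN}, {VIN, VehicleID}

{VIN} never appears on the right of any FD, so every key must include it.
Closure of {Premium, VIN} is {Adjuster, CoverageType, Premium, Region, VIN, VehicleID}, the whole schema; {Premium, VIN} is a candidate key.
Closure of {VIN, VehicleID} is {Adjuster, CoverageType, Premium, Region, VIN, VehicleID}, the whole schema; {VIN, VehicleID} is a candidate key.
These are minimal and exhaustive — every other superkey contains one of them.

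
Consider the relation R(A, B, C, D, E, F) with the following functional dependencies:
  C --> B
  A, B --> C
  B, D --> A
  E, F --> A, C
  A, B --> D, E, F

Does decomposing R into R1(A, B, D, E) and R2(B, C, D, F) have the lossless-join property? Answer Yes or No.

Yes

Common attributes: {B, D}; their closure is {A, B, C, D, E, F}.
This includes all of R1, so the common attributes are a superkey of R1 — the join is lossless.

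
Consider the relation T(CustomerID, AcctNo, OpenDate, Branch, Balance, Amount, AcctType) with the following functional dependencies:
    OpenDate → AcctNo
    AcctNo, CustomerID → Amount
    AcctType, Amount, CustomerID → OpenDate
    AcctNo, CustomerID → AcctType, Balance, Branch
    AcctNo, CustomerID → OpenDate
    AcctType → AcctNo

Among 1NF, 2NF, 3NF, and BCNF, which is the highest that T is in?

3NF

Candidate keys: {AcctNo, CustomerID}, {AcctType, CustomerID}, {CustomerID, OpenDate}. Prime attributes: {AcctNo, AcctType, CustomerID, OpenDate}.
For OpenDate → AcctNo we have {OpenDate}⁺ = {AcctNo, OpenDate}; {OpenDate} is not a superkey, so BCNF fails.
Its right-hand attributes {AcctNo} are all prime, as are those of every other non-superkey FD — the relation is in 3NF.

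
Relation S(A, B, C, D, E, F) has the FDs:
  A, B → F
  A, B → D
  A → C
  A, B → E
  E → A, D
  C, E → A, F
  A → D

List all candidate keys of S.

Attributes never on any right-hand side: {B} — every candidate key must contain it.
{A, B}⁺ = {A, B, C, D, E, F}, which is every attribute, so {A, B} is a candidate key.
{B, E}⁺ = {A, B, C, D, E, F}, which is every attribute, so {B, E} is a candidate key.
No proper subset of any of these is a key, and no other minimal superkey exists.

{A, B}, {B, E}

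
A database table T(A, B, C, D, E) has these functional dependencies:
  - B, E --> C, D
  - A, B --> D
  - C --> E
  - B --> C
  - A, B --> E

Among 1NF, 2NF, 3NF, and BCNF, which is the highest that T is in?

1NF

Candidate key: {A, B}. Prime attributes: {A, B}.
B, E --> C, D breaks BCNF: {B, E}⁺ = {B, C, D, E}, so {B, E} is not a superkey.
B, E --> C, D has non-prime {C, D} on the right and a non-superkey on the left, so 3NF fails.
Since {B} ⊂ {A, B} and {B}⁺ ⊇ {C, D, E} with {C, D, E} non-prime, there is a partial dependency; 2NF fails.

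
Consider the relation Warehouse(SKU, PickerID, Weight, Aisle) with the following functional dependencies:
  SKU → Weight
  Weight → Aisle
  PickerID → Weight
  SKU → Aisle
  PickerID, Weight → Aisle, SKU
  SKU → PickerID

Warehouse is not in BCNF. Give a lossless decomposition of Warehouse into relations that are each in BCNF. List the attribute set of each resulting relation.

{Aisle, Weight}; {PickerID, SKU, Weight}

Candidate keys of the original relation: {PickerID}, {SKU}.
{Aisle, PickerID, SKU, Weight}: {Weight} determines {Aisle, Weight} here but is not a superkey — split on Weight → Aisle, giving {Aisle, Weight} and {PickerID, SKU, Weight}.
{Aisle, Weight}: every determinant is a superkey — BCNF.
{PickerID, SKU, Weight}: every determinant is a superkey — BCNF.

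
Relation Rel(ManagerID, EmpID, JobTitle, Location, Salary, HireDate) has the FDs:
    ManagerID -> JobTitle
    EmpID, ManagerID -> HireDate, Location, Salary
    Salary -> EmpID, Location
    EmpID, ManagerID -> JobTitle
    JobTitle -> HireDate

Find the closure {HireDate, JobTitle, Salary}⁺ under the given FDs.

{EmpID, HireDate, JobTitle, Location, Salary}

Start with {HireDate, JobTitle, Salary}.
Salary -> EmpID, Location applies; add {EmpID, Location} → now {EmpID, HireDate, JobTitle, Location, Salary}.
No further FD applies.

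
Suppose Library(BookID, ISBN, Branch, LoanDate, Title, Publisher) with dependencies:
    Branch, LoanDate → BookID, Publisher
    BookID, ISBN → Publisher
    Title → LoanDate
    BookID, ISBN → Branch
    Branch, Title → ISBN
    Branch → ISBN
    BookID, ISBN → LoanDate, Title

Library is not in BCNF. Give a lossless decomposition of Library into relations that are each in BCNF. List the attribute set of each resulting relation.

Candidate keys of the original relation: {BookID, Branch}, {BookID, ISBN}, {Branch, LoanDate}, {Branch, Title}.
In {BookID, Branch, ISBN, LoanDate, Publisher, Title}, {Title} is not a superkey ({Title}⁺ restricted to this set is {LoanDate, Title}), so split on Title → LoanDate into {LoanDate, Title} and {BookID, Branch, ISBN, Publisher, Title}.
{LoanDate, Title} is in BCNF.
In {BookID, Branch, ISBN, Publisher, Title}, {Branch} is not a superkey ({Branch}⁺ restricted to this set is {Branch, ISBN}), so split on Branch → ISBN into {Branch, ISBN} and {BookID, Branch, Publisher, Title}.
{Branch, ISBN} is in BCNF.
{BookID, Branch, Publisher, Title} is in BCNF.

{BookID, Branch, Publisher, Title}; {Branch, ISBN}; {LoanDate, Title}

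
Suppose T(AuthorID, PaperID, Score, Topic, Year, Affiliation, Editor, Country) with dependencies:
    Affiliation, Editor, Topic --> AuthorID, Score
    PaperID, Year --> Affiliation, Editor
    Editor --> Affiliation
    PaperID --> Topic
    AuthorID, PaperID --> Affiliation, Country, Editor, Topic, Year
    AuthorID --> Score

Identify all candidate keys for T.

Attributes never on any right-hand side: {PaperID} — every candidate key must contain it.
{AuthorID, PaperID} is a candidate key since {AuthorID, PaperID}⁺ = {Affiliation, AuthorID, Country, Editor, PaperID, Score, Topic, Year} covers every attribute.
{Editor, PaperID} is a candidate key since {Editor, PaperID}⁺ = {Affiliation, AuthorID, Country, Editor, PaperID, Score, Topic, Year} covers every attribute.
{PaperID, Year} is a candidate key since {PaperID, Year}⁺ = {Affiliation, AuthorID, Country, Editor, PaperID, Score, Topic, Year} covers every attribute.
These are minimal and exhaustive — every other superkey contains one of them.

{AuthorID, PaperID}, {Editor, PaperID}, {PaperID, Year}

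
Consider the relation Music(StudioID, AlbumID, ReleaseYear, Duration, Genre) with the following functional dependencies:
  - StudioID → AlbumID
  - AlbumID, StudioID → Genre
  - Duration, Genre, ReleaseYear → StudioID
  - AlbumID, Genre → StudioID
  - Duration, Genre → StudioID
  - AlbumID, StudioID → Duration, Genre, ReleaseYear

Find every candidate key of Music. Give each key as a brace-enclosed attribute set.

{StudioID}⁺ = {AlbumID, Duration, Genre, ReleaseYear, StudioID} — all of the relation — so {StudioID} is a candidate key.
{AlbumID, Genre}⁺ = {AlbumID, Duration, Genre, ReleaseYear, StudioID} — all of the relation — so {AlbumID, Genre} is a candidate key.
{Duration, Genre}⁺ = {AlbumID, Duration, Genre, ReleaseYear, StudioID} — all of the relation — so {Duration, Genre} is a candidate key.
Any other superkey properly contains one of these, so there are no further candidate keys.

{AlbumID, Genre}, {Duration, Genre}, {StudioID}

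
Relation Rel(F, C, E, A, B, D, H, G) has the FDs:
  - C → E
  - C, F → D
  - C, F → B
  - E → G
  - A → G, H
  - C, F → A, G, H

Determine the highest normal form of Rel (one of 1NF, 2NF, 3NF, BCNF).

1NF

Candidate key: {C, F}. Prime attributes: {C, F}.
For C → E we have {C}⁺ = {C, E, G}; {C} is not a superkey, so BCNF fails.
C → E has non-prime {E} on the right and a non-superkey on the left, so 3NF fails.
Since {C} ⊂ {C, F} and {C}⁺ ⊇ {E, G} with {E, G} non-prime, there is a partial dependency; 2NF fails.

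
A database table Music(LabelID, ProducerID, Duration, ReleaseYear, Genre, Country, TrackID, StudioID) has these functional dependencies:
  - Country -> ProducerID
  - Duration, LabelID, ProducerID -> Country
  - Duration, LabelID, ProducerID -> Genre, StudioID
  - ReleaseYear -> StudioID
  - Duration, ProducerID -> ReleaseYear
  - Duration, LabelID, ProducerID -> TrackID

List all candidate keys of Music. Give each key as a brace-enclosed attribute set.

{Country, Duration, LabelID}, {Duration, LabelID, ProducerID}

Attributes never on any right-hand side: {Duration, LabelID} — every candidate key must contain all of them.
{Country, Duration, LabelID} is a candidate key since {Country, Duration, LabelID}⁺ = {Country, Duration, Genre, LabelID, ProducerID, ReleaseYear, StudioID, TrackID} covers every attribute.
{Duration, LabelID, ProducerID} is a candidate key since {Duration, LabelID, ProducerID}⁺ = {Country, Duration, Genre, LabelID, ProducerID, ReleaseYear, StudioID, TrackID} covers every attribute.
No proper subset of any of these is a key, and no other minimal superkey exists.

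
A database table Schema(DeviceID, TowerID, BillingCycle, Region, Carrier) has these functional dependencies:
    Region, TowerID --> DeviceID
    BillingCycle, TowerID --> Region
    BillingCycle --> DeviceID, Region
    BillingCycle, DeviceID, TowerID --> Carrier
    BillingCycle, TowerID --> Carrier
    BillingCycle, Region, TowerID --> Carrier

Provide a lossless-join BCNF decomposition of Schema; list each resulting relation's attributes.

{BillingCycle, Carrier, TowerID}; {BillingCycle, Region}; {DeviceID, Region, TowerID}

Candidate key of the original relation: {BillingCycle, TowerID}.
Within {BillingCycle, Carrier, DeviceID, Region, TowerID}: {Region, TowerID}⁺ ∩ {BillingCycle, Carrier, DeviceID, Region, TowerID} = {DeviceID, Region, TowerID}, not the whole set, so Region, TowerID --> DeviceID violates BCNF; decompose into {DeviceID, Region, TowerID} and {BillingCycle, Carrier, Region, TowerID}.
{DeviceID, Region, TowerID} has no BCNF violation.
Within {BillingCycle, Carrier, Region, TowerID}: {BillingCycle}⁺ ∩ {BillingCycle, Carrier, Region, TowerID} = {BillingCycle, Region}, not the whole set, so BillingCycle --> Region violates BCNF; decompose into {BillingCycle, Region} and {BillingCycle, Carrier, TowerID}.
{BillingCycle, Region} has no BCNF violation.
{BillingCycle, Carrier, TowerID} has no BCNF violation.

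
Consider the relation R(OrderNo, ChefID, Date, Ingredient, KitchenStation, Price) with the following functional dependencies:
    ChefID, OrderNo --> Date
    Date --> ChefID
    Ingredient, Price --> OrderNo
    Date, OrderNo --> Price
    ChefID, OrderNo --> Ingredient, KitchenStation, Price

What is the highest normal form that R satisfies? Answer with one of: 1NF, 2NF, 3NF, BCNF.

Candidate keys: {ChefID, Ingredient, Price}, {ChefID, OrderNo}, {Date, Ingredient, Price}, {Date, OrderNo}. Prime attributes: {ChefID, Date, Ingredient, OrderNo, Price}.
For Date --> ChefID we have {Date}⁺ = {ChefID, Date}; {Date} is not a superkey, so BCNF fails.
Since {ChefID} ⊆ prime attributes and every other non-superkey FD also has a prime right side, the schema is in 3NF.

3NF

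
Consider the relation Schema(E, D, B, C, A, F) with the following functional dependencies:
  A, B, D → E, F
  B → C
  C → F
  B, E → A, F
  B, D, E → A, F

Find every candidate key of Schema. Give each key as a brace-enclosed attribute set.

{A, B, D}, {B, D, E}

Attributes never on any right-hand side: {B, D} — every candidate key must contain all of them.
{A, B, D}⁺ = {A, B, C, D, E, F}, which is every attribute, so {A, B, D} is a candidate key.
{B, D, E}⁺ = {A, B, C, D, E, F}, which is every attribute, so {B, D, E} is a candidate key.
These are minimal and exhaustive — every other superkey contains one of them.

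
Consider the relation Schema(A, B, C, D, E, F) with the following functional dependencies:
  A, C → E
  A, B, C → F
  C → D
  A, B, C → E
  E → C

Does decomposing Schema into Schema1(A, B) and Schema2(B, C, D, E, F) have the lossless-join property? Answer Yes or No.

No

Schema1 ∩ Schema2 = {B}; its closure under F is {B}.
The closure covers neither Schema1 nor Schema2 entirely; the join is not lossless.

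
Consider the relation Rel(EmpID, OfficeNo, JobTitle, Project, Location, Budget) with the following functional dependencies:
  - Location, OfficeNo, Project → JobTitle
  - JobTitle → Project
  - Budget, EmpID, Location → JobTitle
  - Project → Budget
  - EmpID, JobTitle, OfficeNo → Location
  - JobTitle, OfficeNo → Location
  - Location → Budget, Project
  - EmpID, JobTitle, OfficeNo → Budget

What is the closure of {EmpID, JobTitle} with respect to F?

Start with {EmpID, JobTitle}.
JobTitle → Project applies; add {Project} → now {EmpID, JobTitle, Project}.
Project → Budget applies; add {Budget} → now {Budget, EmpID, JobTitle, Project}.
No further FD applies.

{Budget, EmpID, JobTitle, Project}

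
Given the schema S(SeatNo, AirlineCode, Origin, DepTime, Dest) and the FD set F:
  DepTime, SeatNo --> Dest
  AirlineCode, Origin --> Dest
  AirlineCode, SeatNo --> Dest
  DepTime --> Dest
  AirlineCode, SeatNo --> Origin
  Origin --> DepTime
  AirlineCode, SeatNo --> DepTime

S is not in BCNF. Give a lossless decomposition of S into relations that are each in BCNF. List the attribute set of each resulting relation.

{AirlineCode, Origin, SeatNo}; {DepTime, Dest}; {DepTime, Origin}; {DepTime, SeatNo}

Candidate key of the original relation: {AirlineCode, SeatNo}.
{AirlineCode, DepTime, Dest, Origin, SeatNo}: {DepTime, SeatNo} determines {DepTime, Dest, SeatNo} here but is not a superkey — split on DepTime, SeatNo --> Dest, giving {DepTime, Dest, SeatNo} and {AirlineCode, DepTime, Origin, SeatNo}.
{DepTime, Dest, SeatNo}: {DepTime} determines {DepTime, Dest} here but is not a superkey — split on DepTime --> Dest, giving {DepTime, Dest} and {DepTime, SeatNo}.
{DepTime, Dest} is in BCNF.
{DepTime, SeatNo} is in BCNF.
{AirlineCode, DepTime, Origin, SeatNo}: {AirlineCode, Origin} determines {AirlineCode, DepTime, Origin} here but is not a superkey — split on AirlineCode, Origin --> DepTime, giving {AirlineCode, DepTime, Origin} and {AirlineCode, Origin, SeatNo}.
{AirlineCode, DepTime, Origin}: {Origin} determines {DepTime, Origin} here but is not a superkey — split on Origin --> DepTime, giving {DepTime, Origin} and {AirlineCode, Origin}.
{DepTime, Origin} is in BCNF.
{AirlineCode, Origin} is in BCNF.
{AirlineCode, Origin, SeatNo} is in BCNF.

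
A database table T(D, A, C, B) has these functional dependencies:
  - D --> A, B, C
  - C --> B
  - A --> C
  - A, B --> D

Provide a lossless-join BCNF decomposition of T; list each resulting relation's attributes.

{A, C, D}; {B, C}

Candidate keys of the original relation: {A}, {D}.
{A, B, C, D}: {C} determines {B, C} here but is not a superkey — split on C --> B, giving {B, C} and {A, C, D}.
{B, C} has no BCNF violation.
{A, C, D} has no BCNF violation.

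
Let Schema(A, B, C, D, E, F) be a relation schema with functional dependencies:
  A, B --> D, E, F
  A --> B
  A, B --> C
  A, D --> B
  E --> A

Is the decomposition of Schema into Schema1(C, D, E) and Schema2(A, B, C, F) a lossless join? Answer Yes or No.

No

Common attributes: {C}; their closure is {C}.
Neither Schema1 nor Schema2 is contained in that closure, so the decomposition is lossy.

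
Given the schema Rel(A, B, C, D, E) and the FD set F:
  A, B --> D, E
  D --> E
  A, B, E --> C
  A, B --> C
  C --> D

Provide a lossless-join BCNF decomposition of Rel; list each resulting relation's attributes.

{A, B, C}; {C, D}; {D, E}

Candidate key of the original relation: {A, B}.
Within {A, B, C, D, E}: {D}⁺ ∩ {A, B, C, D, E} = {D, E}, not the whole set, so D --> E violates BCNF; decompose into {D, E} and {A, B, C, D}.
{D, E}: every determinant is a superkey — BCNF.
Within {A, B, C, D}: {C}⁺ ∩ {A, B, C, D} = {C, D}, not the whole set, so C --> D violates BCNF; decompose into {C, D} and {A, B, C}.
{C, D}: every determinant is a superkey — BCNF.
{A, B, C}: every determinant is a superkey — BCNF.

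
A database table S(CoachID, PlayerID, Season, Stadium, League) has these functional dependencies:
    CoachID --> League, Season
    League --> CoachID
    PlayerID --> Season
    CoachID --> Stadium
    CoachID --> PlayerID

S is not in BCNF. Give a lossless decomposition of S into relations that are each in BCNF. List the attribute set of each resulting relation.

Candidate keys of the original relation: {CoachID}, {League}.
In {CoachID, League, PlayerID, Season, Stadium}, {PlayerID} is not a superkey ({PlayerID}⁺ restricted to this set is {PlayerID, Season}), so split on PlayerID --> Season into {PlayerID, Season} and {CoachID, League, PlayerID, Stadium}.
{PlayerID, Season}: every determinant is a superkey — BCNF.
{CoachID, League, PlayerID, Stadium}: every determinant is a superkey — BCNF.

{CoachID, League, PlayerID, Stadium}; {PlayerID, Season}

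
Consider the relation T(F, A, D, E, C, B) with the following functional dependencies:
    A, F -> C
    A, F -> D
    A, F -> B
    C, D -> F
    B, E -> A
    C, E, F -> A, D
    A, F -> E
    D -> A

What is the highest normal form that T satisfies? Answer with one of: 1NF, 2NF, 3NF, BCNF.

Candidate keys: {A, F}, {B, E, F}, {C, D}, {C, E, F}, {D, F}. Prime attributes: {A, B, C, D, E, F}.
B, E -> A breaks BCNF: {B, E}⁺ = {A, B, E}, so {B, E} is not a superkey.
Its right-hand attributes {A} are all prime, as are those of every other non-superkey FD — the relation is in 3NF.

3NF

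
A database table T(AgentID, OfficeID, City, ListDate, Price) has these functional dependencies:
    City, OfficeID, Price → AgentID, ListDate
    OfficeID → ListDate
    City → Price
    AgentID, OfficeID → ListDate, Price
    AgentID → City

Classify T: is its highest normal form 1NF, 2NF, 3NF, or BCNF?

Candidate keys: {AgentID, OfficeID}, {City, OfficeID}. Prime attributes: {AgentID, City, OfficeID}.
OfficeID → ListDate breaks BCNF: {OfficeID}⁺ = {ListDate, OfficeID}, so {OfficeID} is not a superkey.
Because {ListDate} is non-prime and the left side of OfficeID → ListDate is not a superkey, the relation is not in 3NF.
{AgentID} is a proper subset of the key {AgentID, OfficeID}, and {AgentID}⁺ contains the non-prime attribute {Price} — a partial dependency, so 2NF is violated.

1NF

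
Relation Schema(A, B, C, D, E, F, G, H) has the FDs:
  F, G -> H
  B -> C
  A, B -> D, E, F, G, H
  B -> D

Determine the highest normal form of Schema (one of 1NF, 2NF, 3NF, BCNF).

1NF

Candidate key: {A, B}. Prime attributes: {A, B}.
F, G -> H breaks BCNF: {F, G}⁺ = {F, G, H}, so {F, G} is not a superkey.
Because {H} is non-prime and the left side of F, G -> H is not a superkey, the relation is not in 3NF.
Since {B} ⊂ {A, B} and {B}⁺ ⊇ {C, D} with {C, D} non-prime, there is a partial dependency; 2NF fails.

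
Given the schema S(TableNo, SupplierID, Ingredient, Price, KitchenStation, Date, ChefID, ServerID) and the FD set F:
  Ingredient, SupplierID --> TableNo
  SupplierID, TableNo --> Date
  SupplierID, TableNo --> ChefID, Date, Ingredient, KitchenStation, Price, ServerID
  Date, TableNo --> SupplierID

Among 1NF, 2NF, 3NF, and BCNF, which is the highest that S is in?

Candidate keys: {Date, TableNo}, {Ingredient, SupplierID}, {SupplierID, TableNo}. Prime attributes: {Date, Ingredient, SupplierID, TableNo}.
Each dependency's left side is a superkey — BCNF holds.

BCNF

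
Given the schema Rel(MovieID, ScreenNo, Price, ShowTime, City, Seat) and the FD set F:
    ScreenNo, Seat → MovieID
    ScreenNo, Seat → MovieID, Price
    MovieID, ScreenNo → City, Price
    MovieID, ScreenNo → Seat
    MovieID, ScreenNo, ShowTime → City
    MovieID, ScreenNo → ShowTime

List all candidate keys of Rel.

{MovieID, ScreenNo}, {ScreenNo, Seat}

No FD produces {ScreenNo}, so it must be in every candidate key.
Closure of {MovieID, ScreenNo} is {City, MovieID, Price, ScreenNo, Seat, ShowTime}, the whole schema; {MovieID, ScreenNo} is a candidate key.
Closure of {ScreenNo, Seat} is {City, MovieID, Price, ScreenNo, Seat, ShowTime}, the whole schema; {ScreenNo, Seat} is a candidate key.
Any other superkey properly contains one of these, so there are no further candidate keys.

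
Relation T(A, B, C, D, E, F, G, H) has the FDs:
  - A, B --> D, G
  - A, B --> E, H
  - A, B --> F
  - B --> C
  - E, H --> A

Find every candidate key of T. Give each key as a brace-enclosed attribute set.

Attributes never on any right-hand side: {B} — every candidate key must contain it.
{A, B}⁺ = {A, B, C, D, E, F, G, H}, which is every attribute, so {A, B} is a candidate key.
{B, E, H}⁺ = {A, B, C, D, E, F, G, H}, which is every attribute, so {B, E, H} is a candidate key.
Any other superkey properly contains one of these, so there are no further candidate keys.

{A, B}, {B, E, H}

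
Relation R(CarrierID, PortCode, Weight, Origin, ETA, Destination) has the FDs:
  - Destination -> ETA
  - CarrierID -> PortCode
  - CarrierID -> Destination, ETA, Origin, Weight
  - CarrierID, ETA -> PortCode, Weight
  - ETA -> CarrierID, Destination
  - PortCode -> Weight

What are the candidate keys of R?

{CarrierID}, {Destination}, {ETA}

{CarrierID} is a candidate key since {CarrierID}⁺ = {CarrierID, Destination, ETA, Origin, PortCode, Weight} covers every attribute.
{Destination} is a candidate key since {Destination}⁺ = {CarrierID, Destination, ETA, Origin, PortCode, Weight} covers every attribute.
{ETA} is a candidate key since {ETA}⁺ = {CarrierID, Destination, ETA, Origin, PortCode, Weight} covers every attribute.
No proper subset of any of these is a key, and no other minimal superkey exists.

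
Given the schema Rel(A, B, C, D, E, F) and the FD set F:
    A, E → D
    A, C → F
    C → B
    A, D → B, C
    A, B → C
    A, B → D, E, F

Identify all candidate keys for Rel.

{A, B}, {A, C}, {A, D}, {A, E}

Attributes never on any right-hand side: {A} — every candidate key must contain it.
Closure of {A, B} is {A, B, C, D, E, F}, the whole schema; {A, B} is a candidate key.
Closure of {A, C} is {A, B, C, D, E, F}, the whole schema; {A, C} is a candidate key.
Closure of {A, D} is {A, B, C, D, E, F}, the whole schema; {A, D} is a candidate key.
Closure of {A, E} is {A, B, C, D, E, F}, the whole schema; {A, E} is a candidate key.
These are minimal and exhaustive — every other superkey contains one of them.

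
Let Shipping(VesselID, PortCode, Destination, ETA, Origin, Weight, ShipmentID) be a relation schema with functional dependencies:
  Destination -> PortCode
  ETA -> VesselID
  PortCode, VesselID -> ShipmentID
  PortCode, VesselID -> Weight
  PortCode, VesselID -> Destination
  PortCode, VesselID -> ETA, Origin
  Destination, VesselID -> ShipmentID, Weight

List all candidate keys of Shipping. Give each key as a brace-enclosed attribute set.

{Destination, ETA}, {Destination, VesselID}, {ETA, PortCode}, {PortCode, VesselID}

{Destination, ETA} is a candidate key since {Destination, ETA}⁺ = {Destination, ETA, Origin, PortCode, ShipmentID, VesselID, Weight} covers every attribute.
{Destination, VesselID} is a candidate key since {Destination, VesselID}⁺ = {Destination, ETA, Origin, PortCode, ShipmentID, VesselID, Weight} covers every attribute.
{ETA, PortCode} is a candidate key since {ETA, PortCode}⁺ = {Destination, ETA, Origin, PortCode, ShipmentID, VesselID, Weight} covers every attribute.
{PortCode, VesselID} is a candidate key since {PortCode, VesselID}⁺ = {Destination, ETA, Origin, PortCode, ShipmentID, VesselID, Weight} covers every attribute.
These are minimal and exhaustive — every other superkey contains one of them.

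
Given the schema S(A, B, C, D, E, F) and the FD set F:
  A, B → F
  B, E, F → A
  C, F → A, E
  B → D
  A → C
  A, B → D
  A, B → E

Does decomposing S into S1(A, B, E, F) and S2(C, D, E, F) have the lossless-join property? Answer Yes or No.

The shared attributes are {E, F} and {E, F}⁺ = {E, F}.
S1 ⊄ {E, F} and S2 ⊄ {E, F}, so the split is lossy.

No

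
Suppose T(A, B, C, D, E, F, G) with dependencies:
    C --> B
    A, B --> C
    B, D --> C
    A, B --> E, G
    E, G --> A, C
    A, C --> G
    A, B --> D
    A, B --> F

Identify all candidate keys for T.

{A, B}, {A, C}, {E, G}

{A, B}⁺ = {A, B, C, D, E, F, G}, which is every attribute, so {A, B} is a candidate key.
{A, C}⁺ = {A, B, C, D, E, F, G}, which is every attribute, so {A, C} is a candidate key.
{E, G}⁺ = {A, B, C, D, E, F, G}, which is every attribute, so {E, G} is a candidate key.
These are minimal and exhaustive — every other superkey contains one of them.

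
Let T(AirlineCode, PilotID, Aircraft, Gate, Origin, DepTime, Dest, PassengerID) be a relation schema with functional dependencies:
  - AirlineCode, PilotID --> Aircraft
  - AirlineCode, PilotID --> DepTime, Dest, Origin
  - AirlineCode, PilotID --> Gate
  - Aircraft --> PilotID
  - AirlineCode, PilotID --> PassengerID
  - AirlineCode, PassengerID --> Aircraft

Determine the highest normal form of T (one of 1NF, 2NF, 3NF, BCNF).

Candidate keys: {Aircraft, AirlineCode}, {AirlineCode, PassengerID}, {AirlineCode, PilotID}. Prime attributes: {Aircraft, AirlineCode, PassengerID, PilotID}.
Aircraft --> PilotID: {Aircraft}⁺ = {Aircraft, PilotID}, which is not all of the attributes, so the left side is not a superkey — BCNF is violated.
But every attribute on its right side ({PilotID}) is prime, and the same holds for every other non-superkey FD, so 3NF still holds.

3NF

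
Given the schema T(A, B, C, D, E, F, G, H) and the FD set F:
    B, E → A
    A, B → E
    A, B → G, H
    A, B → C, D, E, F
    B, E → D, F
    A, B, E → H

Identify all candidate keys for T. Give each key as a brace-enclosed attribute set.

Attributes never on any right-hand side: {B} — every candidate key must contain it.
{A, B}⁺ = {A, B, C, D, E, F, G, H}, which is every attribute, so {A, B} is a candidate key.
{B, E}⁺ = {A, B, C, D, E, F, G, H}, which is every attribute, so {B, E} is a candidate key.
These are minimal and exhaustive — every other superkey contains one of them.

{A, B}, {B, E}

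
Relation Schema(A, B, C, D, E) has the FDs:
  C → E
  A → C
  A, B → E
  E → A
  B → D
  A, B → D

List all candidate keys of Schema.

{B} never appears on the right of any FD, so every key must include it.
{A, B}⁺ = {A, B, C, D, E}, which is every attribute, so {A, B} is a candidate key.
{B, C}⁺ = {A, B, C, D, E}, which is every attribute, so {B, C} is a candidate key.
{B, E}⁺ = {A, B, C, D, E}, which is every attribute, so {B, E} is a candidate key.
No proper subset of any of these is a key, and no other minimal superkey exists.

{A, B}, {B, C}, {B, E}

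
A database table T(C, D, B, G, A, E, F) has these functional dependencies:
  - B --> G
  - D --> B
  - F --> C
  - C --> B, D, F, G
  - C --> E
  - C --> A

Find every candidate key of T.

{C}, {F}

{C}⁺ = {A, B, C, D, E, F, G}, which is every attribute, so {C} is a candidate key.
{F}⁺ = {A, B, C, D, E, F, G}, which is every attribute, so {F} is a candidate key.
These are minimal and exhaustive — every other superkey contains one of them.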